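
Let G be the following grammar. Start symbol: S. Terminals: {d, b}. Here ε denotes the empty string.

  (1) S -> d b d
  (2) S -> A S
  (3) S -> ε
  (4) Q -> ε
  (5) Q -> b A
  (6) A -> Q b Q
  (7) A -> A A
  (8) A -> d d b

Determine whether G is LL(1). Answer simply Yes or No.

FIRST(S) = {ε, b, d}
FIRST(Q) = {ε, b}
FIRST(A) = {b, d}
FOLLOW(S) = {$}
FOLLOW(Q) = {$, b, d}
FOLLOW(A) = {$, b, d}
Cell M[A, b] receives both A -> Q b Q and A -> A A — the grammar is not LL(1).

No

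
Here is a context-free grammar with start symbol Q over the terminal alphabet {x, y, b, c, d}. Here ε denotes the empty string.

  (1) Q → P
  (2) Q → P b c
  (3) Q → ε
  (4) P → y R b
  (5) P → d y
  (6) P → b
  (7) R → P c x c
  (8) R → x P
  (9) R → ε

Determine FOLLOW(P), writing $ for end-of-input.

{$, b, c}

FIRST(P): from P→y R b we get {y}; from P→d y we get {d}; from P→b we get {b}. So FIRST(P) = {b, d, y}.
FIRST(Q): from Q→P we get {b, d, y}; from Q→P b c we get {b, d, y}; from Q→ε we get {ε}. So FIRST(Q) = {ε, b, d, y}.
FIRST(R): from R→P c x c we get {b, d, y}; from R→x P we get {x}; from R→ε we get {ε}. So FIRST(R) = {ε, b, d, x, y}.
FOLLOW(Q) includes $ since Q is the start symbol.
FOLLOW(Q): Q appears on no right-hand side. Thus FOLLOW(Q) = {$}.
FOLLOW(R): in P→y R b, R is followed by b with FIRST {b}. Thus FOLLOW(R) = {b}.
FOLLOW(P): in Q→P, the suffix after P is empty, so FOLLOW(P) ⊇ FOLLOW(Q) = {$}; in Q→P b c, P is followed by b c with FIRST {b}; in R→P c x c, P is followed by c x c with FIRST {c}; in R→x P, the suffix after P is empty, so FOLLOW(P) ⊇ FOLLOW(R) = {b}. Thus FOLLOW(P) = {$, b, c}.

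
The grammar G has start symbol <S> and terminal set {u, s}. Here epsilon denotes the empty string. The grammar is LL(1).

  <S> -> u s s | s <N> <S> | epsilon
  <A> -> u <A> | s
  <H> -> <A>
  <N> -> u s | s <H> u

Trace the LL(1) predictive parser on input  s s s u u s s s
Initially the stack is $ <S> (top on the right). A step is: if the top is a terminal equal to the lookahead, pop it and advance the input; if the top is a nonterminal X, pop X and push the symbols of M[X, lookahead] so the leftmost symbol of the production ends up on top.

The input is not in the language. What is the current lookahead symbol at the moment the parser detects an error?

      Stack          Input              Action
   1  $ <S>          s s s u u s s s $  expand <S> -> s <N> <S>
   2  $ <S> <N> s    s s s u u s s s $  match s
   3  $ <S> <N>      s s u u s s s $    expand <N> -> s <H> u
   4  $ <S> u <H> s  s s u u s s s $    match s
   5  $ <S> u <H>    s u u s s s $      expand <H> -> <A>
   6  $ <S> u <A>    s u u s s s $      expand <A> -> s
   7  $ <S> u s      s u u s s s $      match s
   8  $ <S> u        u u s s s $        match u
   9  $ <S>          u s s s $          expand <S> -> u s s
  10  $ s s u        u s s s $          match u
  11  $ s s          s s s $            match s
  12  $ s            s s $              match s
  13  $              s $                error: stack empty but input remains

s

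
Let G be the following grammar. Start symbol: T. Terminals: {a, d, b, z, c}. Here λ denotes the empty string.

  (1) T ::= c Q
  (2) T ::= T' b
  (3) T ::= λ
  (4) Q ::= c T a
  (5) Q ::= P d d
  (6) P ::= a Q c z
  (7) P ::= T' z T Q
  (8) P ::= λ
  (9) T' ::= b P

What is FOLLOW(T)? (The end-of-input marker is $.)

FIRST(T'): from T'::=b P we get {b}. So FIRST(T') = {b}.
FIRST(T): from T::=c Q we get {c}; from T::=T' b we get {b}; from T::=λ we get {λ}. So FIRST(T) = {λ, b, c}.
FIRST(P): from P::=a Q c z we get {a}; from P::=T' z T Q we get {b}; from P::=λ we get {λ}. So FIRST(P) = {λ, a, b}.
FIRST(Q): from Q::=c T a we get {c}; from Q::=P d d we get {a, b, d}. So FIRST(Q) = {a, b, c, d}.
FOLLOW(T) includes $ since T is the start symbol.
FOLLOW(T): in Q::=c T a, T is followed by a with FIRST {a}; in P::=T' z T Q, T is followed by Q with FIRST {a, b, c, d}. Thus FOLLOW(T) = {$, a, b, c, d}.
FOLLOW(T'): in T::=T' b, T' is followed by b with FIRST {b}; in P::=T' z T Q, T' is followed by z T Q with FIRST {z}. Thus FOLLOW(T') = {b, z}.
FOLLOW(P): in Q::=P d d, P is followed by d d with FIRST {d}; in T'::=b P, the suffix after P is empty, so FOLLOW(P) ⊇ FOLLOW(T') = {b, z}. Thus FOLLOW(P) = {b, d, z}.
FOLLOW(Q): in T::=c Q, the suffix after Q is empty, so FOLLOW(Q) ⊇ FOLLOW(T) = {$, a, b, c, d}; in P::=a Q c z, Q is followed by c z with FIRST {c}; in P::=T' z T Q, the suffix after Q is empty, so FOLLOW(Q) ⊇ FOLLOW(P) = {b, d, z}. Thus FOLLOW(Q) = {$, a, b, c, d, z}.

{$, a, b, c, d}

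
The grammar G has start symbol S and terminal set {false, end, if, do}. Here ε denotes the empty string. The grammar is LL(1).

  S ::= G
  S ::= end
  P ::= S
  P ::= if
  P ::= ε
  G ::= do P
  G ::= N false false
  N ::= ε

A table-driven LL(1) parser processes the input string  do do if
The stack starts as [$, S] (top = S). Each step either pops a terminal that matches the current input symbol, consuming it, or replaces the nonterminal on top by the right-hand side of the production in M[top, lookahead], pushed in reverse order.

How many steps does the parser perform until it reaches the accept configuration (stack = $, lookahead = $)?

step 1: stack=$ S  input=do do if $  — expand S ::= G
step 2: stack=$ G  input=do do if $  — expand G ::= do P
step 3: stack=$ P do  input=do do if $  — match do
step 4: stack=$ P  input=do if $  — expand P ::= S
step 5: stack=$ S  input=do if $  — expand S ::= G
step 6: stack=$ G  input=do if $  — expand G ::= do P
step 7: stack=$ P do  input=do if $  — match do
step 8: stack=$ P  input=if $  — expand P ::= if
step 9: stack=$ if  input=if $  — match if
Accept reached after 9 steps.

9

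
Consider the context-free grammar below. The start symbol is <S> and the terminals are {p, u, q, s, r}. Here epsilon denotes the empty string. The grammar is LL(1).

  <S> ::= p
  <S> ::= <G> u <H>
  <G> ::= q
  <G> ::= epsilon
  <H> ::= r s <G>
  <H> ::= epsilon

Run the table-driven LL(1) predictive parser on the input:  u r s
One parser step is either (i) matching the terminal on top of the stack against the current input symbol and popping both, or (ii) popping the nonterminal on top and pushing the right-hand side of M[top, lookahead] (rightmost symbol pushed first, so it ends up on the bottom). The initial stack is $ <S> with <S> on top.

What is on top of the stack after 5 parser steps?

s

     Stack        Input    Action
  1  $ <S>        u r s $  expand <S> ::= <G> u <H>
  2  $ <H> u <G>  u r s $  expand <G> ::= epsilon
  3  $ <H> u      u r s $  match u
  4  $ <H>        r s $    expand <H> ::= r s <G>
  5  $ <G> s r    r s $    match r
Stack after step 5: $ <G> s (top = s).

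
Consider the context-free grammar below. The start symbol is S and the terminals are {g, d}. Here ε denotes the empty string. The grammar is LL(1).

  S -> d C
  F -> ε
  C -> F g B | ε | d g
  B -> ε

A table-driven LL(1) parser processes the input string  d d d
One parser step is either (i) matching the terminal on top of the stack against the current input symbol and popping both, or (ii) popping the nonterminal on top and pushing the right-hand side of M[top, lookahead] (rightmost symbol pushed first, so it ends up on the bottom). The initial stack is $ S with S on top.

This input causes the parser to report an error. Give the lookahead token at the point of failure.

d

step 1: stack=$ S  input=d d d $  — expand S -> d C
step 2: stack=$ C d  input=d d d $  — match d
step 3: stack=$ C  input=d d $  — expand C -> d g
step 4: stack=$ g d  input=d d $  — match d
step 5: stack=$ g  input=d $  — error: top is terminal g but lookahead is d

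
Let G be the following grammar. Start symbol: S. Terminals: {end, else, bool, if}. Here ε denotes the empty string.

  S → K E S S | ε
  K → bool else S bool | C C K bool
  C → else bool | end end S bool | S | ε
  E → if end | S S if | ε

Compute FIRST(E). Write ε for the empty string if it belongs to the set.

FIRST(S) = {ε, bool, else, end}  (via K E S S)
FIRST(C) = {ε, bool, else, end}  (via S)
FIRST(E) = {ε, bool, else, end, if}  (via S S if)
FIRST(K) = {bool, else, end}  (via C C K bool)

{ε, bool, else, end, if}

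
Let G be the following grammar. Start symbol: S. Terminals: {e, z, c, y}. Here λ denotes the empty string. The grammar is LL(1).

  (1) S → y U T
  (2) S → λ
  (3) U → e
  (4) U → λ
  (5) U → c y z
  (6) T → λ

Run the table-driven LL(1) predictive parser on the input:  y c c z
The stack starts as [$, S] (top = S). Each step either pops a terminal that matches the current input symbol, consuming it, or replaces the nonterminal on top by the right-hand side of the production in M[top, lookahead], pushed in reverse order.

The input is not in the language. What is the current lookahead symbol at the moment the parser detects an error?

c

     Stack      Input      Action
  1  $ S        y c c z $  expand S → y U T
  2  $ T U y    y c c z $  match y
  3  $ T U      c c z $    expand U → c y z
  4  $ T z y c  c c z $    match c
  5  $ T z y    c z $      error: top is terminal y but lookahead is c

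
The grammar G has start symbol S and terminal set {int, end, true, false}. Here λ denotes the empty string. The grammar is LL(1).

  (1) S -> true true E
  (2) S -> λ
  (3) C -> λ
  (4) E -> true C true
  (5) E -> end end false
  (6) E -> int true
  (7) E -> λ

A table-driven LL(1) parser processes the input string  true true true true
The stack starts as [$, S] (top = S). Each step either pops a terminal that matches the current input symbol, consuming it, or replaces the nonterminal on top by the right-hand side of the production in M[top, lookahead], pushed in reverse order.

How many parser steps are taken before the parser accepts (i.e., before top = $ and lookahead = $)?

7

step 1: stack=$ S  input=true true true true $  — expand S -> true true E
step 2: stack=$ E true true  input=true true true true $  — match true
step 3: stack=$ E true  input=true true true $  — match true
step 4: stack=$ E  input=true true $  — expand E -> true C true
step 5: stack=$ true C true  input=true true $  — match true
step 6: stack=$ true C  input=true $  — expand C -> λ
step 7: stack=$ true  input=true $  — match true
Accept reached after 7 steps.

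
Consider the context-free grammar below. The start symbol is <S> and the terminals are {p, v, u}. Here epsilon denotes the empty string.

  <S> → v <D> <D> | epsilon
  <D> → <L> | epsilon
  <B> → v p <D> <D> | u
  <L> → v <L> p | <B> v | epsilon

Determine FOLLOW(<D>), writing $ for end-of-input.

FIRST(<S>) = {epsilon, v}
FIRST(<B>) = {u, v}
FIRST(<L>) = {epsilon, u, v}  (via <B> v)
FIRST(<D>) = {epsilon, u, v}  (via <L>)
FOLLOW(<S>) includes $ since <S> is the start symbol.
FOLLOW(<S>): <S> appears on no right-hand side. Thus FOLLOW(<S>) = {$}.
FOLLOW(<B>): in <L>→<B> v, <B> is followed by v with FIRST {v}. Thus FOLLOW(<B>) = {v}.
FOLLOW(<D>): in <S>→v <D> <D> (occurrence 1), <D> is followed by <D> with FIRST {epsilon, u, v}; in <S>→v <D> <D> (occurrence 1), the suffix after <D> is nullable, so FOLLOW(<D>) ⊇ FOLLOW(<S>) = {$}; in <S>→v <D> <D> (occurrence 2), the suffix after <D> is empty, so FOLLOW(<D>) ⊇ FOLLOW(<S>) = {$}; in <B>→v p <D> <D> (occurrence 1), <D> is followed by <D> with FIRST {epsilon, u, v}; in <B>→v p <D> <D> (occurrence 1), the suffix after <D> is nullable, so FOLLOW(<D>) ⊇ FOLLOW(<B>) = {v}; in <B>→v p <D> <D> (occurrence 2), the suffix after <D> is empty, so FOLLOW(<D>) ⊇ FOLLOW(<B>) = {v}. Thus FOLLOW(<D>) = {$, u, v}.
FOLLOW(<L>): in <D>→<L>, the suffix after <L> is empty, so FOLLOW(<L>) ⊇ FOLLOW(<D>) = {$, u, v}; in <L>→v <L> p, <L> is followed by p with FIRST {p}. Thus FOLLOW(<L>) = {$, p, u, v}.

{$, u, v}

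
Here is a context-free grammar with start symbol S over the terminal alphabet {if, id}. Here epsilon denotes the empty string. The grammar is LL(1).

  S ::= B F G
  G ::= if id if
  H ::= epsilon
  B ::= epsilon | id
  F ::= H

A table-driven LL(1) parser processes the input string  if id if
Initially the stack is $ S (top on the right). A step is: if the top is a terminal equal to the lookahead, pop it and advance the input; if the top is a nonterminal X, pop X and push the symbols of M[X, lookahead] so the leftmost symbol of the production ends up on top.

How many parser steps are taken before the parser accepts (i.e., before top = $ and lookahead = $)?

8

     Stack       Input       Action
  1  $ S         if id if $  expand S ::= B F G
  2  $ G F B     if id if $  expand B ::= epsilon
  3  $ G F       if id if $  expand F ::= H
  4  $ G H       if id if $  expand H ::= epsilon
  5  $ G         if id if $  expand G ::= if id if
  6  $ if id if  if id if $  match if
  7  $ if id     id if $     match id
  8  $ if        if $        match if
Accept reached after 8 steps.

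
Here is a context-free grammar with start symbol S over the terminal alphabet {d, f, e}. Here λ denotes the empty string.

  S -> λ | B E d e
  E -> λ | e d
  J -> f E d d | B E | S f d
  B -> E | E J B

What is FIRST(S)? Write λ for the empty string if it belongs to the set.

{λ, d, e, f}

FIRST(E) = {λ, e}
FIRST(S) = {λ, d, e, f}  (via B E d e)
FIRST(J) = {λ, d, e, f}  (via B E, S f d)
FIRST(B) = {λ, d, e, f}  (via E, E J B)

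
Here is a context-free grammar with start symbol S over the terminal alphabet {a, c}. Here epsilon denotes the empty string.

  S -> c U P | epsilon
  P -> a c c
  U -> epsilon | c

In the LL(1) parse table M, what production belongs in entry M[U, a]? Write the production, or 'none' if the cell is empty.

U -> epsilon

FIRST(S): from S->c U P we get {c}; from S->epsilon we get {epsilon}. So FIRST(S) = {epsilon, c}.
FIRST(P): from P->a c c we get {a}. So FIRST(P) = {a}.
FIRST(U): from U->epsilon we get {epsilon}; from U->c we get {c}. So FIRST(U) = {epsilon, c}.
FOLLOW(S) includes $ since S is the start symbol.
FOLLOW(U): in S->c U P, U is followed by P with FIRST {a}. Thus FOLLOW(U) = {a}.
For U -> epsilon: FIRST(epsilon) = {epsilon}, so it goes in M[U, t] for t ∈ {}; since epsilon ∈ FIRST, also for every t ∈ FOLLOW(U) = {a}.
For U -> c: FIRST(c) = {c}, so it goes in M[U, t] for t ∈ {c}.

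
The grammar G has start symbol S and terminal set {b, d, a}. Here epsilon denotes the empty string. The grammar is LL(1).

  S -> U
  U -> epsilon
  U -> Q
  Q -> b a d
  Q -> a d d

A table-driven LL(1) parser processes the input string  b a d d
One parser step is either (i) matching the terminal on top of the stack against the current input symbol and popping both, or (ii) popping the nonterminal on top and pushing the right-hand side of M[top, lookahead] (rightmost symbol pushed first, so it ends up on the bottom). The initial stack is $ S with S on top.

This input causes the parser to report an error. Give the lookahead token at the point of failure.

step 1: stack=$ S  input=b a d d $  — expand S -> U
step 2: stack=$ U  input=b a d d $  — expand U -> Q
step 3: stack=$ Q  input=b a d d $  — expand Q -> b a d
step 4: stack=$ d a b  input=b a d d $  — match b
step 5: stack=$ d a  input=a d d $  — match a
step 6: stack=$ d  input=d d $  — match d
step 7: stack=$  input=d $  — error: stack empty but input remains

d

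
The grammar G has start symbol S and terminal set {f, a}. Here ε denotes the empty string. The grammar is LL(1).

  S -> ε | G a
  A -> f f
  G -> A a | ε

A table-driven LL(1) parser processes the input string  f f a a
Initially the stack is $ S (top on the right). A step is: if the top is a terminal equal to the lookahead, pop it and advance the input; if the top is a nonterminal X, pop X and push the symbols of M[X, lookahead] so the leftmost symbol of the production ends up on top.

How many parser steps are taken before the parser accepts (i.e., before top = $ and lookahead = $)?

7

     Stack      Input      Action
  1  $ S        f f a a $  expand S -> G a
  2  $ a G      f f a a $  expand G -> A a
  3  $ a a A    f f a a $  expand A -> f f
  4  $ a a f f  f f a a $  match f
  5  $ a a f    f a a $    match f
  6  $ a a      a a $      match a
  7  $ a        a $        match a
Accept reached after 7 steps.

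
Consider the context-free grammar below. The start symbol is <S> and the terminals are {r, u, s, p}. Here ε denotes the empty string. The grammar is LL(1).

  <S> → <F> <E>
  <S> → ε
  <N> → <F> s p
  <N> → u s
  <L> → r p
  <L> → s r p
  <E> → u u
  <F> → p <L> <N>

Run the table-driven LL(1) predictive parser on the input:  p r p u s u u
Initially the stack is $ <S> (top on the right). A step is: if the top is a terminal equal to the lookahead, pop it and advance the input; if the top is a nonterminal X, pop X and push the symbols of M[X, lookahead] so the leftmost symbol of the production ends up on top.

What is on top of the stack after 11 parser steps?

u

step 1: stack=$ <S>  input=p r p u s u u $  — expand <S> → <F> <E>
step 2: stack=$ <E> <F>  input=p r p u s u u $  — expand <F> → p <L> <N>
step 3: stack=$ <E> <N> <L> p  input=p r p u s u u $  — match p
step 4: stack=$ <E> <N> <L>  input=r p u s u u $  — expand <L> → r p
step 5: stack=$ <E> <N> p r  input=r p u s u u $  — match r
step 6: stack=$ <E> <N> p  input=p u s u u $  — match p
step 7: stack=$ <E> <N>  input=u s u u $  — expand <N> → u s
step 8: stack=$ <E> s u  input=u s u u $  — match u
step 9: stack=$ <E> s  input=s u u $  — match s
step 10: stack=$ <E>  input=u u $  — expand <E> → u u
step 11: stack=$ u u  input=u u $  — match u
Stack after step 11: $ u (top = u).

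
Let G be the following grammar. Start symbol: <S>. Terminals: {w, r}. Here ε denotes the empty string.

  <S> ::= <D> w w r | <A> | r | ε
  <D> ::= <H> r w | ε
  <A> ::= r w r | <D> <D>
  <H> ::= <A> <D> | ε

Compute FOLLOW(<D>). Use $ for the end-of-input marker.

{$, r, w}

FIRST(<S>): from <S>::=<D> w w r we get {r, w}; from <S>::=<A> we get {ε, r}; from <S>::=r we get {r}; from <S>::=ε we get {ε}. So FIRST(<S>) = {ε, r, w}.
FIRST(<D>): from <D>::=<H> r w we get {r}; from <D>::=ε we get {ε}. So FIRST(<D>) = {ε, r}.
FIRST(<A>): from <A>::=r w r we get {r}; from <A>::=<D> <D> we get {ε, r}. So FIRST(<A>) = {ε, r}.
FIRST(<H>): from <H>::=<A> <D> we get {ε, r}; from <H>::=ε we get {ε}. So FIRST(<H>) = {ε, r}.
FOLLOW(<S>) includes $ since <S> is the start symbol.
FOLLOW(<S>): <S> appears on no right-hand side. Thus FOLLOW(<S>) = {$}.
FOLLOW(<H>): in <D>::=<H> r w, <H> is followed by r w with FIRST {r}. Thus FOLLOW(<H>) = {r}.
FOLLOW(<A>): in <S>::=<A>, the suffix after <A> is empty, so FOLLOW(<A>) ⊇ FOLLOW(<S>) = {$}; in <H>::=<A> <D>, <A> is followed by <D> with FIRST {ε, r}; in <H>::=<A> <D>, the suffix after <A> is nullable, so FOLLOW(<A>) ⊇ FOLLOW(<H>) = {r}. Thus FOLLOW(<A>) = {$, r}.
FOLLOW(<D>): in <S>::=<D> w w r, <D> is followed by w w r with FIRST {w}; in <A>::=<D> <D> (occurrence 1), <D> is followed by <D> with FIRST {ε, r}; in <A>::=<D> <D> (occurrence 1), the suffix after <D> is nullable, so FOLLOW(<D>) ⊇ FOLLOW(<A>) = {$, r}; in <A>::=<D> <D> (occurrence 2), the suffix after <D> is empty, so FOLLOW(<D>) ⊇ FOLLOW(<A>) = {$, r}; in <H>::=<A> <D>, the suffix after <D> is empty, so FOLLOW(<D>) ⊇ FOLLOW(<H>) = {r}. Thus FOLLOW(<D>) = {$, r, w}.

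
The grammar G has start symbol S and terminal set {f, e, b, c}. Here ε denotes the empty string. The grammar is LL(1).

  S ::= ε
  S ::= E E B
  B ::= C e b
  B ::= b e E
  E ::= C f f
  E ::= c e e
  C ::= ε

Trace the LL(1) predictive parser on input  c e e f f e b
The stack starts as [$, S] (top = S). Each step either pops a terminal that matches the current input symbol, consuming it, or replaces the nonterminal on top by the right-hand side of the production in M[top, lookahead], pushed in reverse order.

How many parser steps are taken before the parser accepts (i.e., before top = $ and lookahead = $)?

13

step 1: stack=$ S  input=c e e f f e b $  — expand S ::= E E B
step 2: stack=$ B E E  input=c e e f f e b $  — expand E ::= c e e
step 3: stack=$ B E e e c  input=c e e f f e b $  — match c
step 4: stack=$ B E e e  input=e e f f e b $  — match e
step 5: stack=$ B E e  input=e f f e b $  — match e
step 6: stack=$ B E  input=f f e b $  — expand E ::= C f f
step 7: stack=$ B f f C  input=f f e b $  — expand C ::= ε
step 8: stack=$ B f f  input=f f e b $  — match f
step 9: stack=$ B f  input=f e b $  — match f
step 10: stack=$ B  input=e b $  — expand B ::= C e b
step 11: stack=$ b e C  input=e b $  — expand C ::= ε
step 12: stack=$ b e  input=e b $  — match e
step 13: stack=$ b  input=b $  — match b
Accept reached after 13 steps.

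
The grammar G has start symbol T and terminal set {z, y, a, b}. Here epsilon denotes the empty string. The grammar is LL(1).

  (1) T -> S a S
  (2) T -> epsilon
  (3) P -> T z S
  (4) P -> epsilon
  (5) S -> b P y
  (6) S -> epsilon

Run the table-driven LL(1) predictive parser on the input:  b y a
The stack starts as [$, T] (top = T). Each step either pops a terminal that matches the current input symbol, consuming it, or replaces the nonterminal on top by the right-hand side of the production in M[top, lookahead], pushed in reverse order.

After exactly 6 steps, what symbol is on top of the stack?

S

     Stack        Input    Action
  1  $ T          b y a $  expand T -> S a S
  2  $ S a S      b y a $  expand S -> b P y
  3  $ S a y P b  b y a $  match b
  4  $ S a y P    y a $    expand P -> epsilon
  5  $ S a y      y a $    match y
  6  $ S a        a $      match a
Stack after step 6: $ S (top = S).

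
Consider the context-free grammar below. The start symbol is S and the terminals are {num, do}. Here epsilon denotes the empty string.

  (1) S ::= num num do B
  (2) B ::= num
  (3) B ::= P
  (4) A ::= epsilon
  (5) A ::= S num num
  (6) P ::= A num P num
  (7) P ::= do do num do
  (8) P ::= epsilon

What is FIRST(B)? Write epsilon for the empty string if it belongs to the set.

FIRST(S): from S::=num num do B we get {num}. So FIRST(S) = {num}.
FIRST(A): from A::=epsilon we get {epsilon}; from A::=S num num we get {num}. So FIRST(A) = {epsilon, num}.
FIRST(P): from P::=A num P num we get {num}; from P::=do do num do we get {do}; from P::=epsilon we get {epsilon}. So FIRST(P) = {epsilon, do, num}.
FIRST(B): from B::=num we get {num}; from B::=P we get {epsilon, do, num}. So FIRST(B) = {epsilon, do, num}.

{epsilon, do, num}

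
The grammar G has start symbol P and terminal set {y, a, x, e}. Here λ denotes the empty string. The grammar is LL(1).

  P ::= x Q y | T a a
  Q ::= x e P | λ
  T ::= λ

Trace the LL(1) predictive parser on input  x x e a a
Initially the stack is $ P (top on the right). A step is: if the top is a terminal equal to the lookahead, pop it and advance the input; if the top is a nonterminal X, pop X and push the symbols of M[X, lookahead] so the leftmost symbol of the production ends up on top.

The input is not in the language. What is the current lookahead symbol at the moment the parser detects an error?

$

step 1: stack=$ P  input=x x e a a $  — expand P ::= x Q y
step 2: stack=$ y Q x  input=x x e a a $  — match x
step 3: stack=$ y Q  input=x e a a $  — expand Q ::= x e P
step 4: stack=$ y P e x  input=x e a a $  — match x
step 5: stack=$ y P e  input=e a a $  — match e
step 6: stack=$ y P  input=a a $  — expand P ::= T a a
step 7: stack=$ y a a T  input=a a $  — expand T ::= λ
step 8: stack=$ y a a  input=a a $  — match a
step 9: stack=$ y a  input=a $  — match a
step 10: stack=$ y  input=$  — error: top is terminal y but lookahead is $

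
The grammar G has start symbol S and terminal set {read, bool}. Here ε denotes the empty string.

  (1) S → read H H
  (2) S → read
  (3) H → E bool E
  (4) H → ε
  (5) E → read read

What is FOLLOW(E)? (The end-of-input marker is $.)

{$, bool, read}

FIRST(S) = {read}
FIRST(E) = {read}
FIRST(H) = {ε, read}  (via E bool E)
FOLLOW(S) includes $ since S is the start symbol.
FOLLOW(S): S appears on no right-hand side. Thus FOLLOW(S) = {$}.
FOLLOW(H): in S→read H H (occurrence 1), H is followed by H with FIRST {ε, read}; in S→read H H (occurrence 1), the suffix after H is nullable, so FOLLOW(H) ⊇ FOLLOW(S) = {$}; in S→read H H (occurrence 2), the suffix after H is empty, so FOLLOW(H) ⊇ FOLLOW(S) = {$}. Thus FOLLOW(H) = {$, read}.
FOLLOW(E): in H→E bool E (occurrence 1), E is followed by bool E with FIRST {bool}; in H→E bool E (occurrence 2), the suffix after E is empty, so FOLLOW(E) ⊇ FOLLOW(H) = {$, read}. Thus FOLLOW(E) = {$, bool, read}.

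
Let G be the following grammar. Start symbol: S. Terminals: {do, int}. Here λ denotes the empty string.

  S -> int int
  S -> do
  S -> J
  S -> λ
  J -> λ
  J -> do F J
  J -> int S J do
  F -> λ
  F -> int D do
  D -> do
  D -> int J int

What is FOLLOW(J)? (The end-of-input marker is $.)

{$, do, int}

FIRST(J): from J->λ we get {λ}; from J->do F J we get {do}; from J->int S J do we get {int}. So FIRST(J) = {λ, do, int}.
FIRST(F): from F->λ we get {λ}; from F->int D do we get {int}. So FIRST(F) = {λ, int}.
FIRST(D): from D->do we get {do}; from D->int J int we get {int}. So FIRST(D) = {do, int}.
FIRST(S): from S->int int we get {int}; from S->do we get {do}; from S->J we get {λ, do, int}; from S->λ we get {λ}. So FIRST(S) = {λ, do, int}.
FOLLOW(S) includes $ since S is the start symbol.
FOLLOW(S): in J->int S J do, S is followed by J do with FIRST {do, int}. Thus FOLLOW(S) = {$, do, int}.
FOLLOW(J): in S->J, the suffix after J is empty, so FOLLOW(J) ⊇ FOLLOW(S) = {$, do, int}; in J->do F J, the suffix after J is empty (adds nothing new); in J->int S J do, J is followed by do with FIRST {do}; in D->int J int, J is followed by int with FIRST {int}. Thus FOLLOW(J) = {$, do, int}.
FOLLOW(F): in J->do F J, F is followed by J with FIRST {λ, do, int}; in J->do F J, the suffix after F is nullable, so FOLLOW(F) ⊇ FOLLOW(J) = {$, do, int}. Thus FOLLOW(F) = {$, do, int}.
FOLLOW(D): in F->int D do, D is followed by do with FIRST {do}. Thus FOLLOW(D) = {do}.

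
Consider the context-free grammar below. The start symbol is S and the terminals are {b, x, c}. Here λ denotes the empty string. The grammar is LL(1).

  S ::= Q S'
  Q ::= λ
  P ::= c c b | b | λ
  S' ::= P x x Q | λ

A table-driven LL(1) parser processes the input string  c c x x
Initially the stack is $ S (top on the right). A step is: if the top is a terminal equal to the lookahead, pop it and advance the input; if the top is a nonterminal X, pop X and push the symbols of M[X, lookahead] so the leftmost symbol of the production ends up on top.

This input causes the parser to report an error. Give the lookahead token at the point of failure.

     Stack          Input      Action
  1  $ S            c c x x $  expand S ::= Q S'
  2  $ S' Q         c c x x $  expand Q ::= λ
  3  $ S'           c c x x $  expand S' ::= P x x Q
  4  $ Q x x P      c c x x $  expand P ::= c c b
  5  $ Q x x b c c  c c x x $  match c
  6  $ Q x x b c    c x x $    match c
  7  $ Q x x b      x x $      error: top is terminal b but lookahead is x

x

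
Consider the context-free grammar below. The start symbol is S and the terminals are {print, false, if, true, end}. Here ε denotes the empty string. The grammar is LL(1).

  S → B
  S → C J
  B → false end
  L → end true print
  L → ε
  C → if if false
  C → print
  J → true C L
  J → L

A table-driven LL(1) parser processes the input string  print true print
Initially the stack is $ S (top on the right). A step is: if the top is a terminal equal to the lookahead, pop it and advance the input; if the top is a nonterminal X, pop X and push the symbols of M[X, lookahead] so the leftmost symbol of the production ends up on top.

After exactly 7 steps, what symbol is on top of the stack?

L

     Stack       Input               Action
  1  $ S         print true print $  expand S → C J
  2  $ J C       print true print $  expand C → print
  3  $ J print   print true print $  match print
  4  $ J         true print $        expand J → true C L
  5  $ L C true  true print $        match true
  6  $ L C       print $             expand C → print
  7  $ L print   print $             match print
Stack after step 7: $ L (top = L).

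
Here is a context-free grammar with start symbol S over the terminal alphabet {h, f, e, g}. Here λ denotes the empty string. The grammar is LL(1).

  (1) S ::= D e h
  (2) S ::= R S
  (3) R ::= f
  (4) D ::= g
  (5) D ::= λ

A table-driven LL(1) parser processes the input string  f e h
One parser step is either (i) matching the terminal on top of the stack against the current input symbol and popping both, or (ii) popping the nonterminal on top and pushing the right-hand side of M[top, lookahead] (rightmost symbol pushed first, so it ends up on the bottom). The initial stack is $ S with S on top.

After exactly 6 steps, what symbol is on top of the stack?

h

step 1: stack=$ S  input=f e h $  — expand S ::= R S
step 2: stack=$ S R  input=f e h $  — expand R ::= f
step 3: stack=$ S f  input=f e h $  — match f
step 4: stack=$ S  input=e h $  — expand S ::= D e h
step 5: stack=$ h e D  input=e h $  — expand D ::= λ
step 6: stack=$ h e  input=e h $  — match e
Stack after step 6: $ h (top = h).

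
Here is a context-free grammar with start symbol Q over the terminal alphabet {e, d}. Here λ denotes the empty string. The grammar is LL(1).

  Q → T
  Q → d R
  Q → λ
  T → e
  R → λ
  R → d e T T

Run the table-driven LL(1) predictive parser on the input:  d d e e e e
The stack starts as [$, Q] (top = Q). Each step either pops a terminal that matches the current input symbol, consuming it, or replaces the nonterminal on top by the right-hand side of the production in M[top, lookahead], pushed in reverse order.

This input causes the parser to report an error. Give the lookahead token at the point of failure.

e

step 1: stack=$ Q  input=d d e e e e $  — expand Q → d R
step 2: stack=$ R d  input=d d e e e e $  — match d
step 3: stack=$ R  input=d e e e e $  — expand R → d e T T
step 4: stack=$ T T e d  input=d e e e e $  — match d
step 5: stack=$ T T e  input=e e e e $  — match e
step 6: stack=$ T T  input=e e e $  — expand T → e
step 7: stack=$ T e  input=e e e $  — match e
step 8: stack=$ T  input=e e $  — expand T → e
step 9: stack=$ e  input=e e $  — match e
step 10: stack=$  input=e $  — error: stack empty but input remains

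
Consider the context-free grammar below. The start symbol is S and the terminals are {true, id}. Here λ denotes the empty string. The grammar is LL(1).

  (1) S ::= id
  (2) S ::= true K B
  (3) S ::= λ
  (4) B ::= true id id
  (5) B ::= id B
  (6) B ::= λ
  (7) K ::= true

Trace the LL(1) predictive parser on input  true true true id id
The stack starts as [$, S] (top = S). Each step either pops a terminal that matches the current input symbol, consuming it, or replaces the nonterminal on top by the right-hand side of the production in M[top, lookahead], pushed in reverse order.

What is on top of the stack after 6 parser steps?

id

step 1: stack=$ S  input=true true true id id $  — expand S ::= true K B
step 2: stack=$ B K true  input=true true true id id $  — match true
step 3: stack=$ B K  input=true true id id $  — expand K ::= true
step 4: stack=$ B true  input=true true id id $  — match true
step 5: stack=$ B  input=true id id $  — expand B ::= true id id
step 6: stack=$ id id true  input=true id id $  — match true
Stack after step 6: $ id id (top = id).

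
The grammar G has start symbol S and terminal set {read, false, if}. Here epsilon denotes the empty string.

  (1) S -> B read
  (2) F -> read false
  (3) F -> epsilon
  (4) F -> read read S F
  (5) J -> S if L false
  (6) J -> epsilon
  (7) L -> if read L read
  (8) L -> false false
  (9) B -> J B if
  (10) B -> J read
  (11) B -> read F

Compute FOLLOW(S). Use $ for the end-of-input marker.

FIRST(F) = {epsilon, read}
FIRST(L) = {false, if}
FIRST(S) = {read}  (via B read)
FIRST(J) = {epsilon, read}  (via S if L false)
FIRST(B) = {read}  (via J B if, J read)
FOLLOW(S) includes $ since S is the start symbol.
FOLLOW(J): in B->J B if, J is followed by B if with FIRST {read}; in B->J read, J is followed by read with FIRST {read}. Thus FOLLOW(J) = {read}.
FOLLOW(L): in J->S if L false, L is followed by false with FIRST {false}; in L->if read L read, L is followed by read with FIRST {read}. Thus FOLLOW(L) = {false, read}.
FOLLOW(B): in S->B read, B is followed by read with FIRST {read}; in B->J B if, B is followed by if with FIRST {if}. Thus FOLLOW(B) = {if, read}.
FOLLOW(F): in F->read read S F, the suffix after F is empty (adds nothing new); in B->read F, the suffix after F is empty, so FOLLOW(F) ⊇ FOLLOW(B) = {if, read}. Thus FOLLOW(F) = {if, read}.
FOLLOW(S): in F->read read S F, S is followed by F with FIRST {epsilon, read}; in F->read read S F, the suffix after S is nullable, so FOLLOW(S) ⊇ FOLLOW(F) = {if, read}; in J->S if L false, S is followed by if L false with FIRST {if}. Thus FOLLOW(S) = {$, if, read}.

{$, if, read}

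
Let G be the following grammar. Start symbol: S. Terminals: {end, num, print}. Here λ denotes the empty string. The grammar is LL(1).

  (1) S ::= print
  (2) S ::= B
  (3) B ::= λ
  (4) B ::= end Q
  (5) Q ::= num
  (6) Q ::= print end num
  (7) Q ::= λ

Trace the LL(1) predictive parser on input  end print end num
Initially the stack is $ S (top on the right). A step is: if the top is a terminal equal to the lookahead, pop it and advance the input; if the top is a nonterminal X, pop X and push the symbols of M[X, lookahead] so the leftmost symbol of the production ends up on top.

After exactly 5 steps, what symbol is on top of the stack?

step 1: stack=$ S  input=end print end num $  — expand S ::= B
step 2: stack=$ B  input=end print end num $  — expand B ::= end Q
step 3: stack=$ Q end  input=end print end num $  — match end
step 4: stack=$ Q  input=print end num $  — expand Q ::= print end num
step 5: stack=$ num end print  input=print end num $  — match print
Stack after step 5: $ num end (top = end).

end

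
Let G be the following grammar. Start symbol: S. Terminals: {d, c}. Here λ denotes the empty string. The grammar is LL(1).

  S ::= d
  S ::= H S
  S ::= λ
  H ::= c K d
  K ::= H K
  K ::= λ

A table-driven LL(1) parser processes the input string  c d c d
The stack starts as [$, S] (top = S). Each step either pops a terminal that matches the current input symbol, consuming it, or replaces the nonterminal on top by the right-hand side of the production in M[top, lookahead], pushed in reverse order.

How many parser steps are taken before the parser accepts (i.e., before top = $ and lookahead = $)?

11

step 1: stack=$ S  input=c d c d $  — expand S ::= H S
step 2: stack=$ S H  input=c d c d $  — expand H ::= c K d
step 3: stack=$ S d K c  input=c d c d $  — match c
step 4: stack=$ S d K  input=d c d $  — expand K ::= λ
step 5: stack=$ S d  input=d c d $  — match d
step 6: stack=$ S  input=c d $  — expand S ::= H S
step 7: stack=$ S H  input=c d $  — expand H ::= c K d
step 8: stack=$ S d K c  input=c d $  — match c
step 9: stack=$ S d K  input=d $  — expand K ::= λ
step 10: stack=$ S d  input=d $  — match d
step 11: stack=$ S  input=$  — expand S ::= λ
Accept reached after 11 steps.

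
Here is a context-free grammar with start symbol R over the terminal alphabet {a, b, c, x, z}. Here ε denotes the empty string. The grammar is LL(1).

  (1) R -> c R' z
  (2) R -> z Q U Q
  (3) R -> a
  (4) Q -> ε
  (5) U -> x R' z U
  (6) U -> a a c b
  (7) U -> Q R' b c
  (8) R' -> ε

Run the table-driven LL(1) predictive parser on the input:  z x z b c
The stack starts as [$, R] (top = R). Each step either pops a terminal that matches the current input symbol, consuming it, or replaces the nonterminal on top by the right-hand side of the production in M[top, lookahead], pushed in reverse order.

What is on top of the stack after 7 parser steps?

     Stack         Input        Action
  1  $ R           z x z b c $  expand R -> z Q U Q
  2  $ Q U Q z     z x z b c $  match z
  3  $ Q U Q       x z b c $    expand Q -> ε
  4  $ Q U         x z b c $    expand U -> x R' z U
  5  $ Q U z R' x  x z b c $    match x
  6  $ Q U z R'    z b c $      expand R' -> ε
  7  $ Q U z       z b c $      match z
Stack after step 7: $ Q U (top = U).

U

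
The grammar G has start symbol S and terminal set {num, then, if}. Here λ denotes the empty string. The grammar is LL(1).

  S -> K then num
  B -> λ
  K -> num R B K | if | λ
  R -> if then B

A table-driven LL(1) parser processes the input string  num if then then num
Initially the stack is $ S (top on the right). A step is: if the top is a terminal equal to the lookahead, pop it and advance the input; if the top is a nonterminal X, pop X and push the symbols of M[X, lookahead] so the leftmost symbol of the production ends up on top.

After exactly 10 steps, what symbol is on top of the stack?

num

      Stack                     Input                   Action
   1  $ S                       num if then then num $  expand S -> K then num
   2  $ num then K              num if then then num $  expand K -> num R B K
   3  $ num then K B R num      num if then then num $  match num
   4  $ num then K B R          if then then num $      expand R -> if then B
   5  $ num then K B B then if  if then then num $      match if
   6  $ num then K B B then     then then num $         match then
   7  $ num then K B B          then num $              expand B -> λ
   8  $ num then K B            then num $              expand B -> λ
   9  $ num then K              then num $              expand K -> λ
  10  $ num then                then num $              match then
Stack after step 10: $ num (top = num).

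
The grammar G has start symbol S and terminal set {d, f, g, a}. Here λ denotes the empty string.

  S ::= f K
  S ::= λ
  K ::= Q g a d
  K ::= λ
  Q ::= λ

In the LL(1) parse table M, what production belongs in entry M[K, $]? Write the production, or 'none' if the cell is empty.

FIRST(S): from S::=f K we get {f}; from S::=λ we get {λ}. So FIRST(S) = {λ, f}.
FIRST(Q): from Q::=λ we get {λ}. So FIRST(Q) = {λ}.
FIRST(K): from K::=Q g a d we get {g}; from K::=λ we get {λ}. So FIRST(K) = {λ, g}.
FOLLOW(S) includes $ since S is the start symbol.
FOLLOW(S): S appears on no right-hand side. Thus FOLLOW(S) = {$}.
FOLLOW(K): in S::=f K, the suffix after K is empty, so FOLLOW(K) ⊇ FOLLOW(S) = {$}. Thus FOLLOW(K) = {$}.
For K ::= Q g a d: FIRST(Q g a d) = {g}, so it goes in M[K, t] for t ∈ {g}.
For K ::= λ: FIRST(λ) = {λ}, so it goes in M[K, t] for t ∈ {}; since λ ∈ FIRST, also for every t ∈ FOLLOW(K) = {$}.

K ::= λ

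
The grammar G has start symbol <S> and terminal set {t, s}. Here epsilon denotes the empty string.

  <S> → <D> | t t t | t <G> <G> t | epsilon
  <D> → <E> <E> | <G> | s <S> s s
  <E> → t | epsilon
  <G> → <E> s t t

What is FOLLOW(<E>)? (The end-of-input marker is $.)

{$, s, t}

FIRST(<E>) = {epsilon, t}
FIRST(<G>) = {s, t}  (via <E> s t t)
FIRST(<D>) = {epsilon, s, t}  (via <E> <E>, <G>)
FIRST(<S>) = {epsilon, s, t}  (via <D>)
FOLLOW(<S>) includes $ since <S> is the start symbol.
FOLLOW(<S>): in <D>→s <S> s s, <S> is followed by s s with FIRST {s}. Thus FOLLOW(<S>) = {$, s}.
FOLLOW(<D>): in <S>→<D>, the suffix after <D> is empty, so FOLLOW(<D>) ⊇ FOLLOW(<S>) = {$, s}. Thus FOLLOW(<D>) = {$, s}.
FOLLOW(<E>): in <D>→<E> <E> (occurrence 1), <E> is followed by <E> with FIRST {epsilon, t}; in <D>→<E> <E> (occurrence 1), the suffix after <E> is nullable, so FOLLOW(<E>) ⊇ FOLLOW(<D>) = {$, s}; in <D>→<E> <E> (occurrence 2), the suffix after <E> is empty, so FOLLOW(<E>) ⊇ FOLLOW(<D>) = {$, s}; in <G>→<E> s t t, <E> is followed by s t t with FIRST {s}. Thus FOLLOW(<E>) = {$, s, t}.
FOLLOW(<G>): in <S>→t <G> <G> t (occurrence 1), <G> is followed by <G> t with FIRST {s, t}; in <S>→t <G> <G> t (occurrence 2), <G> is followed by t with FIRST {t}; in <D>→<G>, the suffix after <G> is empty, so FOLLOW(<G>) ⊇ FOLLOW(<D>) = {$, s}. Thus FOLLOW(<G>) = {$, s, t}.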